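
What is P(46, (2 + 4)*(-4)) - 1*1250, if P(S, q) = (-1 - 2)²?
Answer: -1241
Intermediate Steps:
P(S, q) = 9 (P(S, q) = (-3)² = 9)
P(46, (2 + 4)*(-4)) - 1*1250 = 9 - 1*1250 = 9 - 1250 = -1241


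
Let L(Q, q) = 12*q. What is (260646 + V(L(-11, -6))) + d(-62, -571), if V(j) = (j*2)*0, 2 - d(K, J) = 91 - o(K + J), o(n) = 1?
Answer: 260558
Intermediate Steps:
d(K, J) = -88 (d(K, J) = 2 - (91 - 1*1) = 2 - (91 - 1) = 2 - 1*90 = 2 - 90 = -88)
V(j) = 0 (V(j) = (2*j)*0 = 0)
(260646 + V(L(-11, -6))) + d(-62, -571) = (260646 + 0) - 88 = 260646 - 88 = 260558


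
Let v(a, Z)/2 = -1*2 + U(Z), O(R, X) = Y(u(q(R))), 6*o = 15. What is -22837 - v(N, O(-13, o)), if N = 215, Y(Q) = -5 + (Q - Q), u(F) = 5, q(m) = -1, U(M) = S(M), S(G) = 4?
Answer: -22841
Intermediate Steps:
U(M) = 4
o = 5/2 (o = (1/6)*15 = 5/2 ≈ 2.5000)
Y(Q) = -5 (Y(Q) = -5 + 0 = -5)
O(R, X) = -5
v(a, Z) = 4 (v(a, Z) = 2*(-1*2 + 4) = 2*(-2 + 4) = 2*2 = 4)
-22837 - v(N, O(-13, o)) = -22837 - 1*4 = -22837 - 4 = -22841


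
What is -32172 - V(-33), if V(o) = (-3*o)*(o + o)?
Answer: -25638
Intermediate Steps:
V(o) = -6*o**2 (V(o) = (-3*o)*(2*o) = -6*o**2)
-32172 - V(-33) = -32172 - (-6)*(-33)**2 = -32172 - (-6)*1089 = -32172 - 1*(-6534) = -32172 + 6534 = -25638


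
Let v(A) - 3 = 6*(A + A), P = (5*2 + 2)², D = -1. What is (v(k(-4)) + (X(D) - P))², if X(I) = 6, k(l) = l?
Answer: 33489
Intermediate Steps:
P = 144 (P = (10 + 2)² = 12² = 144)
v(A) = 3 + 12*A (v(A) = 3 + 6*(A + A) = 3 + 6*(2*A) = 3 + 12*A)
(v(k(-4)) + (X(D) - P))² = ((3 + 12*(-4)) + (6 - 1*144))² = ((3 - 48) + (6 - 144))² = (-45 - 138)² = (-183)² = 33489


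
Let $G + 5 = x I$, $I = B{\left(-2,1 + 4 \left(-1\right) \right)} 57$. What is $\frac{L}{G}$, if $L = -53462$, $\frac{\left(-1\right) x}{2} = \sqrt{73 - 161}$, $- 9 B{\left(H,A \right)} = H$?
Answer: $\frac{2405790}{508513} - \frac{24378672 i \sqrt{22}}{508513} \approx 4.731 - 224.86 i$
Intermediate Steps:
$B{\left(H,A \right)} = - \frac{H}{9}$
$x = - 4 i \sqrt{22}$ ($x = - 2 \sqrt{73 - 161} = - 2 \sqrt{-88} = - 2 \cdot 2 i \sqrt{22} = - 4 i \sqrt{22} \approx - 18.762 i$)
$I = \frac{38}{3}$ ($I = \left(- \frac{1}{9}\right) \left(-2\right) 57 = \frac{2}{9} \cdot 57 = \frac{38}{3} \approx 12.667$)
$G = -5 - \frac{152 i \sqrt{22}}{3}$ ($G = -5 + - 4 i \sqrt{22} \cdot \frac{38}{3} = -5 - \frac{152 i \sqrt{22}}{3} \approx -5.0 - 237.65 i$)
$\frac{L}{G} = - \frac{53462}{-5 - \frac{152 i \sqrt{22}}{3}}$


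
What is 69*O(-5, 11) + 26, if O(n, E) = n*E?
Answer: -3769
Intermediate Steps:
O(n, E) = E*n
69*O(-5, 11) + 26 = 69*(11*(-5)) + 26 = 69*(-55) + 26 = -3795 + 26 = -3769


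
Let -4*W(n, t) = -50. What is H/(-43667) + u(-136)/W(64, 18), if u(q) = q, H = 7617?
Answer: -12067849/1091675 ≈ -11.054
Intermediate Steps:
W(n, t) = 25/2 (W(n, t) = -1/4*(-50) = 25/2)
H/(-43667) + u(-136)/W(64, 18) = 7617/(-43667) - 136/25/2 = 7617*(-1/43667) - 136*2/25 = -7617/43667 - 272/25 = -12067849/1091675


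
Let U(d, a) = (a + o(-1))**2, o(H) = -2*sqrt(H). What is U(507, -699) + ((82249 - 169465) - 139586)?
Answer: 261795 + 2796*I ≈ 2.618e+5 + 2796.0*I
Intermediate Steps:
U(d, a) = (a - 2*I)**2
U(507, -699) + ((82249 - 169465) - 139586) = (-699 - 2*I)**2 + ((82249 - 169465) - 139586) = (-699 - 2*I)**2 + (-87216 - 139586) = (-699 - 2*I)**2 - 226802 = -226802 + (-699 - 2*I)**2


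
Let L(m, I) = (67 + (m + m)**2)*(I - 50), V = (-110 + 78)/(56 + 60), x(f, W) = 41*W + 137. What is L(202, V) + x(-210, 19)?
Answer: -238040050/29 ≈ -8.2083e+6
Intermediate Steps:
x(f, W) = 137 + 41*W
V = -8/29 (V = -32/116 = -32*1/116 = -8/29 ≈ -0.27586)
L(m, I) = (-50 + I)*(67 + 4*m**2) (L(m, I) = (67 + (2*m)**2)*(-50 + I) = (67 + 4*m**2)*(-50 + I) = (-50 + I)*(67 + 4*m**2))
L(202, V) + x(-210, 19) = (-3350 - 200*202**2 + 67*(-8/29) + 4*(-8/29)*202**2) + (137 + 41*19) = (-3350 - 200*40804 - 536/29 + 4*(-8/29)*40804) + (137 + 779) = (-3350 - 8160800 - 536/29 - 1305728/29) + 916 = -238066614/29 + 916 = -238040050/29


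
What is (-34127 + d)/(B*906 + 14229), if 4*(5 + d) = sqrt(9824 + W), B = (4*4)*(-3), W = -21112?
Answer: 34132/29259 - I*sqrt(2822)/58518 ≈ 1.1665 - 0.0009078*I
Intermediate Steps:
B = -48 (B = 16*(-3) = -48)
d = -5 + I*sqrt(2822)/2 (d = -5 + sqrt(9824 - 21112)/4 = -5 + sqrt(-11288)/4 = -5 + (2*I*sqrt(2822))/4 = -5 + I*sqrt(2822)/2 ≈ -5.0 + 26.561*I)
(-34127 + d)/(B*906 + 14229) = (-34127 + (-5 + I*sqrt(2822)/2))/(-48*906 + 14229) = (-34132 + I*sqrt(2822)/2)/(-43488 + 14229) = (-34132 + I*sqrt(2822)/2)/(-29259) = (-34132 + I*sqrt(2822)/2)*(-1/29259) = 34132/29259 - I*sqrt(2822)/58518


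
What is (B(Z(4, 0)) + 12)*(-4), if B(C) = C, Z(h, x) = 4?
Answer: -64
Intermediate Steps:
(B(Z(4, 0)) + 12)*(-4) = (4 + 12)*(-4) = 16*(-4) = -64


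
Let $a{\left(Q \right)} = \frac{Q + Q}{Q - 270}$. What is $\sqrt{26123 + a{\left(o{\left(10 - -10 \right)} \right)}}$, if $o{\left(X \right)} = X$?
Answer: $\frac{\sqrt{653071}}{5} \approx 161.63$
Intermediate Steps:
$a{\left(Q \right)} = \frac{2 Q}{-270 + Q}$
$\sqrt{26123 + a{\left(o{\left(10 - -10 \right)} \right)}} = \sqrt{26123 + \frac{2 \left(10 - -10\right)}{-270 + \left(10 - -10\right)}} = \sqrt{26123 + \frac{2 \left(10 + 10\right)}{-270 + \left(10 + 10\right)}} = \sqrt{26123 + 2 \cdot 20 \frac{1}{-270 + 20}} = \sqrt{26123 + 2 \cdot 20 \frac{1}{-250}} = \sqrt{26123 + 2 \cdot 20 \left(- \frac{1}{250}\right)} = \sqrt{26123 - \frac{4}{25}} = \sqrt{\frac{653071}{25}} = \frac{\sqrt{653071}}{5}$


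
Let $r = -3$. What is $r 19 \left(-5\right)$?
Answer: $285$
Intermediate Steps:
$r 19 \left(-5\right) = \left(-3\right) 19 \left(-5\right) = \left(-57\right) \left(-5\right) = 285$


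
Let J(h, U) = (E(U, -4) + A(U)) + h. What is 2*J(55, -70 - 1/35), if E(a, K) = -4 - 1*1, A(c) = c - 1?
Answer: -1472/35 ≈ -42.057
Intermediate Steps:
A(c) = -1 + c
E(a, K) = -5 (E(a, K) = -4 - 1 = -5)
J(h, U) = -6 + U + h (J(h, U) = (-5 + (-1 + U)) + h = (-6 + U) + h = -6 + U + h)
2*J(55, -70 - 1/35) = 2*(-6 + (-70 - 1/35) + 55) = 2*(-6 - 2451/35 + 55) = 2*(-736/35) = -1472/35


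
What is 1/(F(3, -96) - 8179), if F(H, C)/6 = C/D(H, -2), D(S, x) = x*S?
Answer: -1/8083 ≈ -0.00012372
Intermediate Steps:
D(S, x) = S*x
F(H, C) = -3*C/H (F(H, C) = 6*(C/((H*(-2)))) = 6*(C/((-2*H))) = 6*(C*(-1/(2*H))) = 6*(-C/(2*H)) = -3*C/H)
1/(F(3, -96) - 8179) = 1/(-3*(-96)/3 - 8179) = 1/(-3*(-96)*1/3 - 8179) = 1/(96 - 8179) = 1/(-8083) = -1/8083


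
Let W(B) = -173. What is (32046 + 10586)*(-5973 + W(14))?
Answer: -262016272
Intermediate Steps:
(32046 + 10586)*(-5973 + W(14)) = (32046 + 10586)*(-5973 - 173) = 42632*(-6146) = -262016272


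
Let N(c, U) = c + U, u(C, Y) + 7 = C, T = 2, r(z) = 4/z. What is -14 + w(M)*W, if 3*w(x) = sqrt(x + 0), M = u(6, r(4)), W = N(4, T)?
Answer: -14 + 2*I ≈ -14.0 + 2.0*I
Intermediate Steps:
u(C, Y) = -7 + C
N(c, U) = U + c
W = 6 (W = 2 + 4 = 6)
M = -1 (M = -7 + 6 = -1)
w(x) = sqrt(x)/3 (w(x) = sqrt(x + 0)/3 = sqrt(x)/3)
-14 + w(M)*W = -14 + (sqrt(-1)/3)*6 = -14 + (I/3)*6 = -14 + 2*I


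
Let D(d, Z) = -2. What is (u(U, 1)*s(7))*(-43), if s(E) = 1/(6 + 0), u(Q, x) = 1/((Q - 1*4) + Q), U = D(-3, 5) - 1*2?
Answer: 43/72 ≈ 0.59722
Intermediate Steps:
U = -4 (U = -2 - 1*2 = -2 - 2 = -4)
u(Q, x) = 1/(-4 + 2*Q) (u(Q, x) = 1/((Q - 4) + Q) = 1/((-4 + Q) + Q) = 1/(-4 + 2*Q))
s(E) = ⅙ (s(E) = 1/6 = ⅙)
(u(U, 1)*s(7))*(-43) = ((1/(2*(-2 - 4)))*(⅙))*(-43) = (((½)/(-6))*(⅙))*(-43) = (((½)*(-⅙))*(⅙))*(-43) = -1/12*⅙*(-43) = -1/72*(-43) = 43/72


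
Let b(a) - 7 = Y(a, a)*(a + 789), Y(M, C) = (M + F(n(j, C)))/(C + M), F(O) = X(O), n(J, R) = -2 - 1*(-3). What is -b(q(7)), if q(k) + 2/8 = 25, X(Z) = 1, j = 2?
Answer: -113603/264 ≈ -430.31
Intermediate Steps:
n(J, R) = 1 (n(J, R) = -2 + 3 = 1)
F(O) = 1
q(k) = 99/4 (q(k) = -1/4 + 25 = 99/4)
Y(M, C) = (1 + M)/(C + M) (Y(M, C) = (M + 1)/(C + M) = (1 + M)/(C + M))
b(a) = 7 + (1 + a)*(789 + a)/(2*a) (b(a) = 7 + ((1 + a)/(a + a))*(a + 789) = 7 + ((1 + a)/((2*a)))*(789 + a) = 7 + ((1/(2*a))*(1 + a))*(789 + a) = 7 + ((1 + a)/(2*a))*(789 + a) = 7 + (1 + a)*(789 + a)/(2*a))
-b(q(7)) = -(402 + (1/2)*(99/4) + 789/(2*(99/4))) = -(402 + 99/8 + (789/2)*(4/99)) = -(402 + 99/8 + 526/33) = -1*113603/264 = -113603/264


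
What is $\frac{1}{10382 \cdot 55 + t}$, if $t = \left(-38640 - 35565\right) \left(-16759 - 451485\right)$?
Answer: $\frac{1}{34746617030} \approx 2.878 \cdot 10^{-11}$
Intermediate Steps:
$t = 34746046020$ ($t = \left(-74205\right) \left(-468244\right) = 34746046020$)
$\frac{1}{10382 \cdot 55 + t} = \frac{1}{10382 \cdot 55 + 34746046020} = \frac{1}{571010 + 34746046020} = \frac{1}{34746617030}$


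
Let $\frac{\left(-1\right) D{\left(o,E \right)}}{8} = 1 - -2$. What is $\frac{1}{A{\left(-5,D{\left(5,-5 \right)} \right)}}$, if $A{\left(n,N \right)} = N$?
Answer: $- \frac{1}{24} \approx -0.041667$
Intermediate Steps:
$D{\left(o,E \right)} = -24$ ($D{\left(o,E \right)} = - 8 \left(1 - -2\right) = - 8 \left(1 + 2\right) = \left(-8\right) 3 = -24$)
$\frac{1}{A{\left(-5,D{\left(5,-5 \right)} \right)}} = \frac{1}{-24} = - \frac{1}{24}$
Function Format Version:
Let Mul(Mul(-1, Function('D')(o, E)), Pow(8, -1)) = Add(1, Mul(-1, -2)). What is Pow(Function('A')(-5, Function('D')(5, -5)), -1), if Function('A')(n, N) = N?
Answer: Rational(-1, 24) ≈ -0.041667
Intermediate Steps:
Function('D')(o, E) = -24 (Function('D')(o, E) = Mul(-8, Add(1, Mul(-1, -2))) = Mul(-8, Add(1, 2)) = Mul(-8, 3) = -24)
Pow(Function('A')(-5, Function('D')(5, -5)), -1) = Pow(-24, -1) = Rational(-1, 24)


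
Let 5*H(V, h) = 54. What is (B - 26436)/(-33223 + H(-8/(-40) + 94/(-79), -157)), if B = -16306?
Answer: 30530/23723 ≈ 1.2869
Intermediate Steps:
H(V, h) = 54/5 (H(V, h) = (⅕)*54 = 54/5)
(B - 26436)/(-33223 + H(-8/(-40) + 94/(-79), -157)) = (-16306 - 26436)/(-33223 + 54/5) = -42742/(-166061/5) = -42742*(-5/166061) = 30530/23723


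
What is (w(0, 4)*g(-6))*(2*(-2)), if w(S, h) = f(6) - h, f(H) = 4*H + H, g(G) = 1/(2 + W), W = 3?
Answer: -104/5 ≈ -20.800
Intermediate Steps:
g(G) = ⅕ (g(G) = 1/(2 + 3) = 1/5 = ⅕)
f(H) = 5*H
w(S, h) = 30 - h (w(S, h) = 5*6 - h = 30 - h)
(w(0, 4)*g(-6))*(2*(-2)) = ((30 - 1*4)*(⅕))*(2*(-2)) = ((30 - 4)*(⅕))*(-4) = (26*(⅕))*(-4) = (26/5)*(-4) = -104/5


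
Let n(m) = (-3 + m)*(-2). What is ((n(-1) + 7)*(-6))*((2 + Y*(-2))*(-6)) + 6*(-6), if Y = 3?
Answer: -2196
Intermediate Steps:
n(m) = 6 - 2*m
((n(-1) + 7)*(-6))*((2 + Y*(-2))*(-6)) + 6*(-6) = (((6 - 2*(-1)) + 7)*(-6))*((2 + 3*(-2))*(-6)) + 6*(-6) = (((6 + 2) + 7)*(-6))*((2 - 6)*(-6)) - 36 = ((8 + 7)*(-6))*(-4*(-6)) - 36 = (15*(-6))*24 - 36 = -90*24 - 36 = -2160 - 36 = -2196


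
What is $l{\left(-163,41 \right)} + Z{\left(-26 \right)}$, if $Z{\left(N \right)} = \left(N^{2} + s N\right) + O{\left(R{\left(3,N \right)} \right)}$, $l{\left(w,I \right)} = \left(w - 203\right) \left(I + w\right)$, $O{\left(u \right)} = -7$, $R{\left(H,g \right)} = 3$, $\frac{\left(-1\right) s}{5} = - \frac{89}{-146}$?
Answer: $\frac{3314218}{73} \approx 45400.0$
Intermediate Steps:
$s = - \frac{445}{146}$ ($s = - 5 \left(- \frac{89}{-146}\right) = - 5 \left(\left(-89\right) \left(- \frac{1}{146}\right)\right) = \left(-5\right) \frac{89}{146} = - \frac{445}{146} \approx -3.0479$)
$l{\left(w,I \right)} = \left(-203 + w\right) \left(I + w\right)$
$Z{\left(N \right)} = -7 + N^{2} - \frac{445 N}{146}$ ($Z{\left(N \right)} = \left(N^{2} - \frac{445 N}{146}\right) - 7 = -7 + N^{2} - \frac{445 N}{146}$)
$l{\left(-163,41 \right)} + Z{\left(-26 \right)} = \left(\left(-163\right)^{2} - 8323 - -33089 + 41 \left(-163\right)\right) - \left(- \frac{5274}{73} - 676\right) = \left(26569 - 8323 + 33089 - 6683\right) + \left(-7 + 676 + \frac{5785}{73}\right) = 44652 + \frac{54622}{73} = \frac{3314218}{73}$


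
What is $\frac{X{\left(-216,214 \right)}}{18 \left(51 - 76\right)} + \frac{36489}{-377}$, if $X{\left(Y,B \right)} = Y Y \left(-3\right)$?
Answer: $\frac{2019327}{9425} \approx 214.25$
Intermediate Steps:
$X{\left(Y,B \right)} = - 3 Y^{2}$ ($X{\left(Y,B \right)} = Y^{2} \left(-3\right) = - 3 Y^{2}$)
$\frac{X{\left(-216,214 \right)}}{18 \left(51 - 76\right)} + \frac{36489}{-377} = \frac{\left(-3\right) \left(-216\right)^{2}}{18 \left(51 - 76\right)} + \frac{36489}{-377} = \frac{\left(-3\right) 46656}{18 \left(-25\right)} + 36489 \left(- \frac{1}{377}\right) = - \frac{139968}{-450} - \frac{36489}{377} = \left(-139968\right) \left(- \frac{1}{450}\right) - \frac{36489}{377} = \frac{7776}{25} - \frac{36489}{377} = \frac{2019327}{9425}$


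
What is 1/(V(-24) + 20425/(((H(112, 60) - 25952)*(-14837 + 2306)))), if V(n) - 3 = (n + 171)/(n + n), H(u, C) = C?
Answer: -1297810608/81031463 ≈ -16.016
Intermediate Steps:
V(n) = 3 + (171 + n)/(2*n) (V(n) = 3 + (n + 171)/(n + n) = 3 + (171 + n)/((2*n)) = 3 + (171 + n)*(1/(2*n)) = 3 + (171 + n)/(2*n))
1/(V(-24) + 20425/(((H(112, 60) - 25952)*(-14837 + 2306)))) = 1/((1/2)*(171 + 7*(-24))/(-24) + 20425/(((60 - 25952)*(-14837 + 2306)))) = 1/((1/2)*(-1/24)*(171 - 168) + 20425/((-25892*(-12531)))) = 1/((1/2)*(-1/24)*3 + 20425/324452652) = 1/(-1/16 + 20425*(1/324452652)) = 1/(-1/16 + 20425/324452652) = 1/(-81031463/1297810608) = -1297810608/81031463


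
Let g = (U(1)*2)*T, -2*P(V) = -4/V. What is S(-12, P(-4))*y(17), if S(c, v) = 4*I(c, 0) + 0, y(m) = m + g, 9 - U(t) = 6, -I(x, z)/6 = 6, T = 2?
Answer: -4176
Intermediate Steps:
I(x, z) = -36 (I(x, z) = -6*6 = -36)
P(V) = 2/V (P(V) = -(-2)/V = 2/V)
U(t) = 3 (U(t) = 9 - 1*6 = 9 - 6 = 3)
g = 12 (g = (3*2)*2 = 6*2 = 12)
y(m) = 12 + m (y(m) = m + 12 = 12 + m)
S(c, v) = -144 (S(c, v) = 4*(-36) + 0 = -144 + 0 = -144)
S(-12, P(-4))*y(17) = -144*(12 + 17) = -144*29 = -4176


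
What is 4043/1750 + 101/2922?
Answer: 2997599/1278375 ≈ 2.3449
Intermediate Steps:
4043/1750 + 101/2922 = 2997599/1278375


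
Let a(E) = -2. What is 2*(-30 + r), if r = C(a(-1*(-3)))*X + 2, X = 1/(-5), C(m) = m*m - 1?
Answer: -286/5 ≈ -57.200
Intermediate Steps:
C(m) = -1 + m² (C(m) = m² - 1 = -1 + m²)
X = -⅕ ≈ -0.20000
r = 7/5 (r = (-1 + (-2)²)*(-⅕) + 2 = (-1 + 4)*(-⅕) + 2 = 3*(-⅕) + 2 = -⅗ + 2 = 7/5 ≈ 1.4000)
2*(-30 + r) = 2*(-30 + 7/5) = 2*(-143/5) = -286/5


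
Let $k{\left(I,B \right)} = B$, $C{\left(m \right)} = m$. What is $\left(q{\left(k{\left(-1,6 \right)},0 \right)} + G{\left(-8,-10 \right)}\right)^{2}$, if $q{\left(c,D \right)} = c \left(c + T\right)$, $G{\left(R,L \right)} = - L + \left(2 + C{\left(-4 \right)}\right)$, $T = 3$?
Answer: $3844$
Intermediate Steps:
$G{\left(R,L \right)} = -2 - L$ ($G{\left(R,L \right)} = - L + \left(2 - 4\right) = - L - 2 = -2 - L$)
$q{\left(c,D \right)} = c \left(3 + c\right)$ ($q{\left(c,D \right)} = c \left(c + 3\right) = c \left(3 + c\right)$)
$\left(q{\left(k{\left(-1,6 \right)},0 \right)} + G{\left(-8,-10 \right)}\right)^{2} = \left(6 \left(3 + 6\right) - -8\right)^{2} = \left(6 \cdot 9 + \left(-2 + 10\right)\right)^{2} = \left(54 + 8\right)^{2} = 62^{2} = 3844$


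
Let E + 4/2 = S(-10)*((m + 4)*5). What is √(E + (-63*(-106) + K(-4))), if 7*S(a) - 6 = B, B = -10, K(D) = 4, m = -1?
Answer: 10*√3269/7 ≈ 81.679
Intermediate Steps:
S(a) = -4/7 (S(a) = 6/7 + (⅐)*(-10) = 6/7 - 10/7 = -4/7)
E = -74/7 (E = -2 - 4*(-1 + 4)*5/7 = -2 - 12*5/7 = -2 - 4/7*15 = -2 - 60/7 = -74/7 ≈ -10.571)
√(E + (-63*(-106) + K(-4))) = √(-74/7 + (-63*(-106) + 4)) = √(-74/7 + (6678 + 4)) = √(-74/7 + 6682) = √(46700/7) = 10*√3269/7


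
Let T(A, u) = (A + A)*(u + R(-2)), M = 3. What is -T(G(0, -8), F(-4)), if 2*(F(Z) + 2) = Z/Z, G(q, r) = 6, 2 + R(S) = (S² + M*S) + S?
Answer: 90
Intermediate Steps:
R(S) = -2 + S² + 4*S (R(S) = -2 + ((S² + 3*S) + S) = -2 + (S² + 4*S) = -2 + S² + 4*S)
F(Z) = -3/2 (F(Z) = -2 + (Z/Z)/2 = -2 + (½)*1 = -2 + ½ = -3/2)
T(A, u) = 2*A*(-6 + u) (T(A, u) = (A + A)*(u + (-2 + (-2)² + 4*(-2))) = (2*A)*(u + (-2 + 4 - 8)) = (2*A)*(u - 6) = (2*A)*(-6 + u) = 2*A*(-6 + u))
-T(G(0, -8), F(-4)) = -2*6*(-6 - 3/2) = -2*6*(-15)/2 = -1*(-90) = 90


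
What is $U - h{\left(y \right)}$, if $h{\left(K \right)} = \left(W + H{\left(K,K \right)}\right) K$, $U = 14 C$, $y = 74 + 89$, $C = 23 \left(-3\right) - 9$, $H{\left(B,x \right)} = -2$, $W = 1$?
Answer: $-929$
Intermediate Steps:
$C = -78$ ($C = -69 - 9 = -78$)
$y = 163$
$U = -1092$ ($U = 14 \left(-78\right) = -1092$)
$h{\left(K \right)} = - K$ ($h{\left(K \right)} = \left(1 - 2\right) K = - K$)
$U - h{\left(y \right)} = -1092 - \left(-1\right) 163 = -1092 - -163 = -1092 + 163 = -929$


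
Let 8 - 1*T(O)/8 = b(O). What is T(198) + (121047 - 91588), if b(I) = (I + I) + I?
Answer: 24771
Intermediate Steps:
b(I) = 3*I (b(I) = 2*I + I = 3*I)
T(O) = 64 - 24*O
T(198) + (121047 - 91588) = (64 - 24*198) + (121047 - 91588) = (64 - 4752) + 29459 = -4688 + 29459 = 24771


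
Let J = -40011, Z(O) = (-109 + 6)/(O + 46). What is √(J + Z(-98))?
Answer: I*√27046097/26 ≈ 200.02*I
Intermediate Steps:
Z(O) = -103/(46 + O)
√(J + Z(-98)) = √(-40011 - 103/(46 - 98)) = √(-40011 - 103/(-52)) = √(-40011 - 103*(-1/52)) = √(-40011 + 103/52) = √(-2080469/52) = I*√27046097/26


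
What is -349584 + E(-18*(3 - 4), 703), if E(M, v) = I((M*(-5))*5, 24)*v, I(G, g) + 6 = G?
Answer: -670152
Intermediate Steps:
I(G, g) = -6 + G
E(M, v) = v*(-6 - 25*M) (E(M, v) = (-6 + (M*(-5))*5)*v = (-6 - 5*M*5)*v = (-6 - 25*M)*v = v*(-6 - 25*M))
-349584 + E(-18*(3 - 4), 703) = -349584 - 1*703*(6 + 25*(-18*(3 - 4))) = -349584 - 1*703*(6 + 25*(-18*(-1))) = -349584 - 1*703*(6 + 25*18) = -349584 - 1*703*(6 + 450) = -349584 - 1*703*456 = -349584 - 320568 = -670152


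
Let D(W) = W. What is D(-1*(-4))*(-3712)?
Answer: -14848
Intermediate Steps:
D(-1*(-4))*(-3712) = -1*(-4)*(-3712) = 4*(-3712) = -14848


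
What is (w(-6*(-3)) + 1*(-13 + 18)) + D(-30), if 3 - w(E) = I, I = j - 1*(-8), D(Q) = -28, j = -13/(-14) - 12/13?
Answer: -5097/182 ≈ -28.005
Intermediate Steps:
j = 1/182 (j = -13*(-1/14) - 12*1/13 = 13/14 - 12/13 = 1/182 ≈ 0.0054945)
I = 1457/182 (I = 1/182 - 1*(-8) = 1/182 + 8 = 1457/182 ≈ 8.0055)
w(E) = -911/182 (w(E) = 3 - 1*1457/182 = 3 - 1457/182 = -911/182)
(w(-6*(-3)) + 1*(-13 + 18)) + D(-30) = (-911/182 + 1*(-13 + 18)) - 28 = (-911/182 + 1*5) - 28 = (-911/182 + 5) - 28 = -1/182 - 28 = -5097/182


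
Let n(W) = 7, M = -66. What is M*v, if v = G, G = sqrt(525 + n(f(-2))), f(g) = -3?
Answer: -132*sqrt(133) ≈ -1522.3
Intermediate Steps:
G = 2*sqrt(133) (G = sqrt(525 + 7) = sqrt(532) = 2*sqrt(133) ≈ 23.065)
v = 2*sqrt(133) ≈ 23.065
M*v = -132*sqrt(133)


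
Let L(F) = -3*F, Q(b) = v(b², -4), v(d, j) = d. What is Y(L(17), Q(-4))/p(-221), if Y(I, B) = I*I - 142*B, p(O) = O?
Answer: -329/221 ≈ -1.4887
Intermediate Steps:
Q(b) = b²
Y(I, B) = I² - 142*B
Y(L(17), Q(-4))/p(-221) = ((-3*17)² - 142*(-4)²)/(-221) = ((-51)² - 142*16)*(-1/221) = (2601 - 2272)*(-1/221) = 329*(-1/221) = -329/221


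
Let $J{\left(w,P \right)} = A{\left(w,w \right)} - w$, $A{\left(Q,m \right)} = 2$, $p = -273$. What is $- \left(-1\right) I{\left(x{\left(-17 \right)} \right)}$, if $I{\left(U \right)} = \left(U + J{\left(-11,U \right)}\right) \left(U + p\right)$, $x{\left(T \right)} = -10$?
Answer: $-849$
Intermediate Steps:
$J{\left(w,P \right)} = 2 - w$
$I{\left(U \right)} = \left(-273 + U\right) \left(13 + U\right)$ ($I{\left(U \right)} = \left(U + \left(2 - -11\right)\right) \left(U - 273\right) = \left(U + \left(2 + 11\right)\right) \left(-273 + U\right) = \left(U + 13\right) \left(-273 + U\right) = \left(13 + U\right) \left(-273 + U\right) = \left(-273 + U\right) \left(13 + U\right)$)
$- \left(-1\right) I{\left(x{\left(-17 \right)} \right)} = - \left(-1\right) \left(-3549 + \left(-10\right)^{2} - -2600\right) = - \left(-1\right) \left(-3549 + 100 + 2600\right) = - \left(-1\right) \left(-849\right) = \left(-1\right) 849 = -849$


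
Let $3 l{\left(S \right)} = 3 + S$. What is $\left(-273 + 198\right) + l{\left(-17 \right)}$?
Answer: $- \frac{239}{3} \approx -79.667$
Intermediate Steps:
$l{\left(S \right)} = 1 + \frac{S}{3}$ ($l{\left(S \right)} = \frac{3 + S}{3} = 1 + \frac{S}{3}$)
$\left(-273 + 198\right) + l{\left(-17 \right)} = \left(-273 + 198\right) + \left(1 + \frac{1}{3} \left(-17\right)\right) = -75 + \left(1 - \frac{17}{3}\right) = -75 - \frac{14}{3} = - \frac{239}{3}$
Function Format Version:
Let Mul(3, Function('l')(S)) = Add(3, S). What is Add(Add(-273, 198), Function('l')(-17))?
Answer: Rational(-239, 3) ≈ -79.667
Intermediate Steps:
Function('l')(S) = Add(1, Mul(Rational(1, 3), S)) (Function('l')(S) = Mul(Rational(1, 3), Add(3, S)) = Add(1, Mul(Rational(1, 3), S)))
Add(Add(-273, 198), Function('l')(-17)) = Add(Add(-273, 198), Add(1, Mul(Rational(1, 3), -17))) = Add(-75, Add(1, Rational(-17, 3))) = Add(-75, Rational(-14, 3)) = Rational(-239, 3)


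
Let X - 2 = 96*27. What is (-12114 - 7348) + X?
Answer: -16868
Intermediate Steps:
X = 2594 (X = 2 + 96*27 = 2 + 2592 = 2594)
(-12114 - 7348) + X = (-12114 - 7348) + 2594 = -19462 + 2594 = -16868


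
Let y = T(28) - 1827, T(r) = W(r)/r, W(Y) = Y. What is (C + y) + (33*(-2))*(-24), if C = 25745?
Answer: 25503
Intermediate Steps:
T(r) = 1 (T(r) = r/r = 1)
y = -1826 (y = 1 - 1827 = -1826)
(C + y) + (33*(-2))*(-24) = (25745 - 1826) + (33*(-2))*(-24) = 23919 - 66*(-24) = 23919 + 1584 = 25503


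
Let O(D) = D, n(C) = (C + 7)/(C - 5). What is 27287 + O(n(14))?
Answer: 81868/3 ≈ 27289.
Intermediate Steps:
n(C) = (7 + C)/(-5 + C)
27287 + O(n(14)) = 27287 + (7 + 14)/(-5 + 14) = 27287 + 21/9 = 27287 + (⅑)*21 = 27287 + 7/3 = 81868/3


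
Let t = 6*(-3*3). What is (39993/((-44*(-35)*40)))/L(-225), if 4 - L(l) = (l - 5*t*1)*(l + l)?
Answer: 39993/1247646400 ≈ 3.2055e-5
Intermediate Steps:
t = -54 (t = 6*(-9) = -54)
L(l) = 4 - 2*l*(270 + l) (L(l) = 4 - (l - 5*(-54)*1)*(l + l) = 4 - (l + 270*1)*2*l = 4 - (l + 270)*2*l = 4 - (270 + l)*2*l = 4 - 2*l*(270 + l))
(39993/((-44*(-35)*40)))/L(-225) = (39993/((-44*(-35)*40)))/(4 - 540*(-225) - 2*(-225)²) = (39993/((1540*40)))/(4 + 121500 - 2*50625) = (39993/61600)/(4 + 121500 - 101250) = (39993*(1/61600))/20254 = (39993/61600)*(1/20254) = 39993/1247646400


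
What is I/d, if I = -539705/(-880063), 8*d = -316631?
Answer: -4317640/278655227753 ≈ -1.5495e-5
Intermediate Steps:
d = -316631/8 (d = (⅛)*(-316631) = -316631/8 ≈ -39579.)
I = 539705/880063 (I = -539705*(-1/880063) = 539705/880063 ≈ 0.61326)
I/d = 539705/(880063*(-316631/8)) = (539705/880063)*(-8/316631) = -4317640/278655227753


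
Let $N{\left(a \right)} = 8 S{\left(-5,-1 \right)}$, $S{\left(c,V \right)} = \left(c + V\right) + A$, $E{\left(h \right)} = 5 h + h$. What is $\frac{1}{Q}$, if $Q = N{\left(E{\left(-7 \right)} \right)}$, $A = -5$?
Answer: $- \frac{1}{88} \approx -0.011364$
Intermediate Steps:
$E{\left(h \right)} = 6 h$
$S{\left(c,V \right)} = -5 + V + c$ ($S{\left(c,V \right)} = \left(c + V\right) - 5 = \left(V + c\right) - 5 = -5 + V + c$)
$N{\left(a \right)} = -88$ ($N{\left(a \right)} = 8 \left(-5 - 1 - 5\right) = 8 \left(-11\right) = -88$)
$Q = -88$
$\frac{1}{Q} = \frac{1}{-88} = - \frac{1}{88}$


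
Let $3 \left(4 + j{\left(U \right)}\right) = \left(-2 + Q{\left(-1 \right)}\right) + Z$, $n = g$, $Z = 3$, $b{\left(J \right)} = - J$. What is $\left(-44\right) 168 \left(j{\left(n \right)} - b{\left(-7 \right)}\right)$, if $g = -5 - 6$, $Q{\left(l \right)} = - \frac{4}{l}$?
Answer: $68992$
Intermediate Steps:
$g = -11$ ($g = -5 - 6 = -11$)
$n = -11$
$j{\left(U \right)} = - \frac{7}{3}$ ($j{\left(U \right)} = -4 + \frac{\left(-2 - \frac{4}{-1}\right) + 3}{3} = -4 + \frac{\left(-2 - -4\right) + 3}{3} = -4 + \frac{\left(-2 + 4\right) + 3}{3} = -4 + \frac{2 + 3}{3} = -4 + \frac{1}{3} \cdot 5 = -4 + \frac{5}{3} = - \frac{7}{3}$)
$\left(-44\right) 168 \left(j{\left(n \right)} - b{\left(-7 \right)}\right) = \left(-44\right) 168 \left(- \frac{7}{3} - \left(-1\right) \left(-7\right)\right) = - 7392 \left(- \frac{7}{3} - 7\right) = \left(-7392\right) \left(- \frac{28}{3}\right) = 68992$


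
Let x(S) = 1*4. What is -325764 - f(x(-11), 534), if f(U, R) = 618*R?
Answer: -655776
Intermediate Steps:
x(S) = 4
-325764 - f(x(-11), 534) = -325764 - 618*534 = -325764 - 1*330012 = -325764 - 330012 = -655776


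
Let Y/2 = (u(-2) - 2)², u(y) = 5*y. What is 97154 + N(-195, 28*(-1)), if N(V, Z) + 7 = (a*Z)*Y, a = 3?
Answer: 72955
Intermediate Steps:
Y = 288 (Y = 2*(5*(-2) - 2)² = 2*(-10 - 2)² = 2*(-12)² = 2*144 = 288)
N(V, Z) = -7 + 864*Z (N(V, Z) = -7 + (3*Z)*288 = -7 + 864*Z)
97154 + N(-195, 28*(-1)) = 97154 + (-7 + 864*(28*(-1))) = 97154 + (-7 + 864*(-28)) = 97154 + (-7 - 24192) = 97154 - 24199 = 72955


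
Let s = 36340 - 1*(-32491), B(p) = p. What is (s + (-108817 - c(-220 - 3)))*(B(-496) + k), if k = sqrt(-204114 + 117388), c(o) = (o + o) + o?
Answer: 19501232 - 39317*I*sqrt(86726) ≈ 1.9501e+7 - 1.1579e+7*I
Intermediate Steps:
c(o) = 3*o (c(o) = 2*o + o = 3*o)
s = 68831 (s = 36340 + 32491 = 68831)
k = I*sqrt(86726) (k = sqrt(-86726) = I*sqrt(86726) ≈ 294.49*I)
(s + (-108817 - c(-220 - 3)))*(B(-496) + k) = (68831 + (-108817 - 3*(-220 - 3)))*(-496 + I*sqrt(86726)) = (68831 + (-108817 - 3*(-223)))*(-496 + I*sqrt(86726)) = (68831 + (-108817 - 1*(-669)))*(-496 + I*sqrt(86726)) = (68831 + (-108817 + 669))*(-496 + I*sqrt(86726)) = (68831 - 108148)*(-496 + I*sqrt(86726)) = -39317*(-496 + I*sqrt(86726)) = 19501232 - 39317*I*sqrt(86726)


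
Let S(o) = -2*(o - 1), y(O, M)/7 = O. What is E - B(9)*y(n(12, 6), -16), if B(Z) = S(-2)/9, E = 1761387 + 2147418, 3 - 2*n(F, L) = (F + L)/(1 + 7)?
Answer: 15635213/4 ≈ 3.9088e+6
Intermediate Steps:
n(F, L) = 3/2 - F/16 - L/16 (n(F, L) = 3/2 - (F + L)/(2*(1 + 7)) = 3/2 - (F + L)/(2*8) = 3/2 - (F/8 + L/8)/2 = 3/2 + (-F/16 - L/16) = 3/2 - F/16 - L/16)
E = 3908805
y(O, M) = 7*O
S(o) = 2 - 2*o (S(o) = -2*(-1 + o) = 2 - 2*o)
B(Z) = ⅔ (B(Z) = (2 - 2*(-2))/9 = (2 + 4)*(⅑) = 6*(⅑) = ⅔)
E - B(9)*y(n(12, 6), -16) = 3908805 - 2*7*(3/2 - 1/16*12 - 1/16*6)/3 = 3908805 - 2*7*(3/2 - ¾ - 3/8)/3 = 3908805 - 2*7*(3/8)/3 = 3908805 - 2*21/(3*8) = 3908805 - 1*7/4 = 3908805 - 7/4 = 15635213/4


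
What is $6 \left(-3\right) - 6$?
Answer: $-24$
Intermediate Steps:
$6 \left(-3\right) - 6 = -18 - 6 = -24$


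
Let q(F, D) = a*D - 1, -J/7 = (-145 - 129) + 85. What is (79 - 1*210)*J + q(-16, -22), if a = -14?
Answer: -173006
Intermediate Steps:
J = 1323 (J = -7*((-145 - 129) + 85) = -7*(-274 + 85) = -7*(-189) = 1323)
q(F, D) = -1 - 14*D (q(F, D) = -14*D - 1 = -1 - 14*D)
(79 - 1*210)*J + q(-16, -22) = (79 - 1*210)*1323 + (-1 - 14*(-22)) = (79 - 210)*1323 + (-1 + 308) = -131*1323 + 307 = -173313 + 307 = -173006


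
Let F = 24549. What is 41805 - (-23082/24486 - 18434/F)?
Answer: 598340199386/14312067 ≈ 41807.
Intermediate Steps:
41805 - (-23082/24486 - 18434/F) = 41805 - (-23082/24486 - 18434/24549) = 41805 - (-23082*1/24486 - 18434*1/24549) = 41805 - (-3847/4081 - 18434/24549) = 41805 - 1*(-24238451/14312067) = 41805 + 24238451/14312067 = 598340199386/14312067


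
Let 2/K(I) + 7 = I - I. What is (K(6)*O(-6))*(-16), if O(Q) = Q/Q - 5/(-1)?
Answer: 192/7 ≈ 27.429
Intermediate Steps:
K(I) = -2/7 (K(I) = 2/(-7 + (I - I)) = 2/(-7 + 0) = 2/(-7) = 2*(-⅐) = -2/7)
O(Q) = 6 (O(Q) = 1 - 5*(-1) = 1 + 5 = 6)
(K(6)*O(-6))*(-16) = -2/7*6*(-16) = -12/7*(-16) = 192/7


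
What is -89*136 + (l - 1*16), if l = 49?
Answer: -12071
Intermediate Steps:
-89*136 + (l - 1*16) = -89*136 + (49 - 1*16) = -12104 + (49 - 16) = -12104 + 33 = -12071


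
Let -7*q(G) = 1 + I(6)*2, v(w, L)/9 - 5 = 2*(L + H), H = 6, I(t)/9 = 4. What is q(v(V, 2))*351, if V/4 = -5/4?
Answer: -25623/7 ≈ -3660.4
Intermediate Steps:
V = -5 (V = 4*(-5/4) = -5)
I(t) = 36 (I(t) = 9*4 = 36)
v(w, L) = 153 + 18*L (v(w, L) = 45 + 9*(2*(L + 6)) = 45 + 9*(2*(6 + L)) = 45 + 9*(12 + 2*L) = 45 + (108 + 18*L) = 153 + 18*L)
q(G) = -73/7 (q(G) = -(1 + 36*2)/7 = -(1 + 72)/7 = -1/7*73 = -73/7)
q(v(V, 2))*351 = -73/7*351 = -25623/7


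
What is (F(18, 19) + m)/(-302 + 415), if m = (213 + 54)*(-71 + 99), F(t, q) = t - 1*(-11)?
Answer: 7505/113 ≈ 66.416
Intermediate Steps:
F(t, q) = 11 + t (F(t, q) = t + 11 = 11 + t)
m = 7476 (m = 267*28 = 7476)
(F(18, 19) + m)/(-302 + 415) = ((11 + 18) + 7476)/(-302 + 415) = (29 + 7476)/113 = 7505*(1/113) = 7505/113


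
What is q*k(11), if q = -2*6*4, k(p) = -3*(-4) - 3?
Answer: -432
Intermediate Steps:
k(p) = 9 (k(p) = 12 - 3 = 9)
q = -48 (q = -12*4 = -48)
q*k(11) = -48*9 = -432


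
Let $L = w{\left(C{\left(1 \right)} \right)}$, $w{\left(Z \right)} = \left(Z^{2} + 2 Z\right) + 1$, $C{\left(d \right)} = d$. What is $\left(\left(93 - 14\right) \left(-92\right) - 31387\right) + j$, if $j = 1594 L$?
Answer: $-32279$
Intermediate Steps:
$w{\left(Z \right)} = 1 + Z^{2} + 2 Z$
$L = 4$ ($L = 1 + 1^{2} + 2 \cdot 1 = 1 + 1 + 2 = 4$)
$j = 6376$ ($j = 1594 \cdot 4 = 6376$)
$\left(\left(93 - 14\right) \left(-92\right) - 31387\right) + j = \left(\left(93 - 14\right) \left(-92\right) - 31387\right) + 6376 = \left(79 \left(-92\right) - 31387\right) + 6376 = \left(-7268 - 31387\right) + 6376 = -38655 + 6376 = -32279$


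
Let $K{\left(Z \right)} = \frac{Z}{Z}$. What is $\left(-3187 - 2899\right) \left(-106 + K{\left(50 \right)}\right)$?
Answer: $639030$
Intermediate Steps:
$K{\left(Z \right)} = 1$
$\left(-3187 - 2899\right) \left(-106 + K{\left(50 \right)}\right) = \left(-3187 - 2899\right) \left(-106 + 1\right) = \left(-6086\right) \left(-105\right) = 639030$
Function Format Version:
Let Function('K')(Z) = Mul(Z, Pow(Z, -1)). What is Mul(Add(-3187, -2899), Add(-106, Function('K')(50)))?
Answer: 639030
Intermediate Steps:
Function('K')(Z) = 1
Mul(Add(-3187, -2899), Add(-106, Function('K')(50))) = Mul(Add(-3187, -2899), Add(-106, 1)) = Mul(-6086, -105) = 639030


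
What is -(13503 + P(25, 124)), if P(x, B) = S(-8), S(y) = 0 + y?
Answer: -13495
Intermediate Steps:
S(y) = y
P(x, B) = -8
-(13503 + P(25, 124)) = -(13503 - 8) = -1*13495 = -13495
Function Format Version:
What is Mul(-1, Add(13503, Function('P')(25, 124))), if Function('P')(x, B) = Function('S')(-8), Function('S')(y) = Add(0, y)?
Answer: -13495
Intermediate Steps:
Function('S')(y) = y
Function('P')(x, B) = -8
Mul(-1, Add(13503, Function('P')(25, 124))) = Mul(-1, Add(13503, -8)) = Mul(-1, 13495) = -13495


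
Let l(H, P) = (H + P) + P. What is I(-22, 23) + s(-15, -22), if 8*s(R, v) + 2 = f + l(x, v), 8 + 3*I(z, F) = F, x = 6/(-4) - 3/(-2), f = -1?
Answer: -7/8 ≈ -0.87500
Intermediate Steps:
x = 0 (x = 6*(-¼) - 3*(-½) = -3/2 + 3/2 = 0)
I(z, F) = -8/3 + F/3
l(H, P) = H + 2*P
s(R, v) = -3/8 + v/4 (s(R, v) = -¼ + (-1 + (0 + 2*v))/8 = -¼ + (-1 + 2*v)/8 = -¼ + (-⅛ + v/4) = -3/8 + v/4)
I(-22, 23) + s(-15, -22) = (-8/3 + (⅓)*23) + (-3/8 + (¼)*(-22)) = (-8/3 + 23/3) + (-3/8 - 11/2) = 5 - 47/8 = -7/8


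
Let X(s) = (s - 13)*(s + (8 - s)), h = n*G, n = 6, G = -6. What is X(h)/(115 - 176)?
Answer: 392/61 ≈ 6.4262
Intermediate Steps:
h = -36 (h = 6*(-6) = -36)
X(s) = -104 + 8*s (X(s) = (-13 + s)*8 = -104 + 8*s)
X(h)/(115 - 176) = (-104 + 8*(-36))/(115 - 176) = (-104 - 288)/(-61) = -392*(-1/61) = 392/61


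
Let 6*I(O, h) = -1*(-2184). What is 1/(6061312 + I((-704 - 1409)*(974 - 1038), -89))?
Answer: 1/6061676 ≈ 1.6497e-7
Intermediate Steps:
I(O, h) = 364 (I(O, h) = (-1*(-2184))/6 = (⅙)*2184 = 364)
1/(6061312 + I((-704 - 1409)*(974 - 1038), -89)) = 1/(6061312 + 364) = 1/6061676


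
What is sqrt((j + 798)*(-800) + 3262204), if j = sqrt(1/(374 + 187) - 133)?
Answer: 2*sqrt(206441554671 - 224400*I*sqrt(10464333))/561 ≈ 1619.8 - 2.8478*I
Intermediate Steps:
j = 2*I*sqrt(10464333)/561 (j = sqrt(1/561 - 133) = sqrt(-74612/561) = 2*I*sqrt(10464333)/561 ≈ 11.532*I)
sqrt((j + 798)*(-800) + 3262204) = sqrt((2*I*sqrt(10464333)/561 + 798)*(-800) + 3262204) = sqrt((798 + 2*I*sqrt(10464333)/561)*(-800) + 3262204) = sqrt((-638400 - 1600*I*sqrt(10464333)/561) + 3262204) = sqrt(2623804 - 1600*I*sqrt(10464333)/561)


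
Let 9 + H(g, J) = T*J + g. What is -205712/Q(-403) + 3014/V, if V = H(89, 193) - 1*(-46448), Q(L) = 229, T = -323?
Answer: -3253202638/3620719 ≈ -898.50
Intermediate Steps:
H(g, J) = -9 + g - 323*J (H(g, J) = -9 + (-323*J + g) = -9 + (g - 323*J) = -9 + g - 323*J)
V = -15811 (V = (-9 + 89 - 323*193) - 1*(-46448) = (-9 + 89 - 62339) + 46448 = -62259 + 46448 = -15811)
-205712/Q(-403) + 3014/V = -205712/229 + 3014/(-15811) = -205712*1/229 + 3014*(-1/15811) = -205712/229 - 3014/15811 = -3253202638/3620719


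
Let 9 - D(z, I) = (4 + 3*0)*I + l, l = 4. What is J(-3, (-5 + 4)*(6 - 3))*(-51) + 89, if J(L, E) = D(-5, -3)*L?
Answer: 2690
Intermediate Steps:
D(z, I) = 5 - 4*I (D(z, I) = 9 - ((4 + 3*0)*I + 4) = 9 - ((4 + 0)*I + 4) = 9 - (4*I + 4) = 9 - (4 + 4*I) = 9 + (-4 - 4*I) = 5 - 4*I)
J(L, E) = 17*L (J(L, E) = (5 - 4*(-3))*L = (5 + 12)*L = 17*L)
J(-3, (-5 + 4)*(6 - 3))*(-51) + 89 = (17*(-3))*(-51) + 89 = -51*(-51) + 89 = 2601 + 89 = 2690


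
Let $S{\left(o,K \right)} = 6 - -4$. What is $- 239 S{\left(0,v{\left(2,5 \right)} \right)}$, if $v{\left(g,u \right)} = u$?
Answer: $-2390$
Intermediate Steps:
$S{\left(o,K \right)} = 10$ ($S{\left(o,K \right)} = 6 + 4 = 10$)
$- 239 S{\left(0,v{\left(2,5 \right)} \right)} = \left(-239\right) 10 = -2390$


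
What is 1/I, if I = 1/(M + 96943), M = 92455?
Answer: 189398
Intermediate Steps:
I = 1/189398 (I = 1/(92455 + 96943) = 1/189398 ≈ 5.2799e-6)
1/I = 1/(1/189398) = 189398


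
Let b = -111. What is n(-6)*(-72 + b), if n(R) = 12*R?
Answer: 13176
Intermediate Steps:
n(-6)*(-72 + b) = (12*(-6))*(-72 - 111) = -72*(-183) = 13176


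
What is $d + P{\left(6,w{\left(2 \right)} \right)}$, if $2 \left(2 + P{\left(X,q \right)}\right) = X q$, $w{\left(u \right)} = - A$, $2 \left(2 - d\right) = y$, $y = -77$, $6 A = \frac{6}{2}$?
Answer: $37$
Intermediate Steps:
$A = \frac{1}{2}$ ($A = \frac{6 \cdot \frac{1}{2}}{6} = \frac{1}{6} \cdot 3 = \frac{1}{2} \approx 0.5$)
$d = \frac{81}{2}$ ($d = 2 - - \frac{77}{2} = 2 + \frac{77}{2} = \frac{81}{2} \approx 40.5$)
$w{\left(u \right)} = - \frac{1}{2}$ ($w{\left(u \right)} = \left(-1\right) \frac{1}{2} = - \frac{1}{2}$)
$P{\left(X,q \right)} = -2 + \frac{X q}{2}$
$d + P{\left(6,w{\left(2 \right)} \right)} = \frac{81}{2} - \left(2 - - \frac{3}{2}\right) = \frac{81}{2} - \frac{7}{2} = 37$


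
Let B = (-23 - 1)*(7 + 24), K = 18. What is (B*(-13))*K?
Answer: 174096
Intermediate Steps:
B = -744 (B = -24*31 = -744)
(B*(-13))*K = -744*(-13)*18 = 9672*18 = 174096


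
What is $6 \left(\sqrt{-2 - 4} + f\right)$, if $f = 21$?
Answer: $126 + 6 i \sqrt{6} \approx 126.0 + 14.697 i$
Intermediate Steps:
$6 \left(\sqrt{-2 - 4} + f\right) = 6 \left(\sqrt{-2 - 4} + 21\right) = 6 \left(\sqrt{-6} + 21\right) = 6 \left(i \sqrt{6} + 21\right) = 6 \left(21 + i \sqrt{6}\right) = 126 + 6 i \sqrt{6}$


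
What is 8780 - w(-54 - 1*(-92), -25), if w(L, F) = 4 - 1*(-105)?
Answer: 8671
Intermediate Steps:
w(L, F) = 109 (w(L, F) = 4 + 105 = 109)
8780 - w(-54 - 1*(-92), -25) = 8780 - 1*109 = 8780 - 109 = 8671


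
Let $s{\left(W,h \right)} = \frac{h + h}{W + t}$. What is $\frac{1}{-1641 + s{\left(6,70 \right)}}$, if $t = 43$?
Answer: $- \frac{7}{11467} \approx -0.00061045$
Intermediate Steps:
$s{\left(W,h \right)} = \frac{2 h}{43 + W}$ ($s{\left(W,h \right)} = \frac{h + h}{W + 43} = \frac{2 h}{43 + W}$)
$\frac{1}{-1641 + s{\left(6,70 \right)}} = \frac{1}{-1641 + 2 \cdot 70 \frac{1}{43 + 6}} = \frac{1}{-1641 + 2 \cdot 70 \cdot \frac{1}{49}} = \frac{1}{-1641 + \frac{20}{7}} = \frac{1}{- \frac{11467}{7}} = - \frac{7}{11467}$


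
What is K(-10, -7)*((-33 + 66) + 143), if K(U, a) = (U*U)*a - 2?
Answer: -123552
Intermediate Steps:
K(U, a) = -2 + a*U² (K(U, a) = U²*a - 2 = a*U² - 2 = -2 + a*U²)
K(-10, -7)*((-33 + 66) + 143) = (-2 - 7*(-10)²)*((-33 + 66) + 143) = (-2 - 7*100)*(33 + 143) = (-2 - 700)*176 = -702*176 = -123552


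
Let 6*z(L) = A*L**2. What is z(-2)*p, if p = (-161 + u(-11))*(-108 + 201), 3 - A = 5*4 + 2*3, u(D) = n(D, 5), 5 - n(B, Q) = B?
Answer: 206770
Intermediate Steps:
n(B, Q) = 5 - B
u(D) = 5 - D
A = -23 (A = 3 - (5*4 + 2*3) = 3 - (20 + 6) = 3 - 1*26 = 3 - 26 = -23)
p = -13485 (p = (-161 + (5 - 1*(-11)))*(-108 + 201) = (-161 + (5 + 11))*93 = (-161 + 16)*93 = -145*93 = -13485)
z(L) = -23*L**2/6 (z(L) = (-23*L**2)/6 = -23*L**2/6)
z(-2)*p = -23/6*(-2)**2*(-13485) = -23/6*4*(-13485) = -46/3*(-13485) = 206770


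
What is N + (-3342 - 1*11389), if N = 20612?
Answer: 5881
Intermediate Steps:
N + (-3342 - 1*11389) = 20612 + (-3342 - 1*11389) = 20612 + (-3342 - 11389) = 20612 - 14731 = 5881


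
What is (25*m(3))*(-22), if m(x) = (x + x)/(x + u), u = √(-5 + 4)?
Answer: -990 + 330*I ≈ -990.0 + 330.0*I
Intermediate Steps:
u = I (u = √(-1) = I ≈ 1.0*I)
m(x) = 2*x/(I + x) (m(x) = (x + x)/(x + I) = (2*x)/(I + x) = 2*x/(I + x))
(25*m(3))*(-22) = (25*(2*3/(I + 3)))*(-22) = (25*(2*3/(3 + I)))*(-22) = (25*(2*3*((3 - I)/10)))*(-22) = (25*(9/5 - 3*I/5))*(-22) = (45 - 15*I)*(-22) = -990 + 330*I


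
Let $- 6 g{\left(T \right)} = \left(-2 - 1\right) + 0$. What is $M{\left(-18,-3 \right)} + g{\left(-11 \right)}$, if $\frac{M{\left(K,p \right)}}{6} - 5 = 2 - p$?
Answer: $\frac{121}{2} \approx 60.5$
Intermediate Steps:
$M{\left(K,p \right)} = 42 - 6 p$ ($M{\left(K,p \right)} = 30 + 6 \left(2 - p\right) = 30 - \left(-12 + 6 p\right) = 42 - 6 p$)
$g{\left(T \right)} = \frac{1}{2}$ ($g{\left(T \right)} = - \frac{\left(-2 - 1\right) + 0}{6} = - \frac{-3 + 0}{6} = \left(- \frac{1}{6}\right) \left(-3\right) = \frac{1}{2}$)
$M{\left(-18,-3 \right)} + g{\left(-11 \right)} = \left(42 - -18\right) + \frac{1}{2} = \left(42 + 18\right) + \frac{1}{2} = 60 + \frac{1}{2} = \frac{121}{2}$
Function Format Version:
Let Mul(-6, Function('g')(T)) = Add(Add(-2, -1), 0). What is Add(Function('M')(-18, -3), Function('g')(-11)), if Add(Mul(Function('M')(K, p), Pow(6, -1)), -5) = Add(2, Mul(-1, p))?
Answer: Rational(121, 2) ≈ 60.500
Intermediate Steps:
Function('M')(K, p) = Add(42, Mul(-6, p)) (Function('M')(K, p) = Add(30, Mul(6, Add(2, Mul(-1, p)))) = Add(30, Add(12, Mul(-6, p))) = Add(42, Mul(-6, p)))
Function('g')(T) = Rational(1, 2) (Function('g')(T) = Mul(Rational(-1, 6), Add(Add(-2, -1), 0)) = Mul(Rational(-1, 6), Add(-3, 0)) = Mul(Rational(-1, 6), -3) = Rational(1, 2))
Add(Function('M')(-18, -3), Function('g')(-11)) = Add(Add(42, Mul(-6, -3)), Rational(1, 2)) = Add(Add(42, 18), Rational(1, 2)) = Add(60, Rational(1, 2)) = Rational(121, 2)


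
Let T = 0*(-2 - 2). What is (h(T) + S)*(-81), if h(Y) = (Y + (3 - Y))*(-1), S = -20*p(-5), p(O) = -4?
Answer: -6237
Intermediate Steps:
T = 0 (T = 0*(-4) = 0)
S = 80 (S = -20*(-4) = 80)
h(Y) = -3 (h(Y) = 3*(-1) = -3)
(h(T) + S)*(-81) = (-3 + 80)*(-81) = 77*(-81) = -6237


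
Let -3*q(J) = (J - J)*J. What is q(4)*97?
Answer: 0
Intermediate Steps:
q(J) = 0 (q(J) = -(J - J)*J/3 = -0*J = -⅓*0 = 0)
q(4)*97 = 0*97 = 0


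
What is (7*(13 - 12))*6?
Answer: 42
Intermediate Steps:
(7*(13 - 12))*6 = (7*1)*6 = 7*6 = 42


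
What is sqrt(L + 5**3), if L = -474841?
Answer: 2*I*sqrt(118679) ≈ 689.0*I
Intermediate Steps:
sqrt(L + 5**3) = sqrt(-474841 + 5**3) = sqrt(-474841 + 125) = sqrt(-474716) = 2*I*sqrt(118679)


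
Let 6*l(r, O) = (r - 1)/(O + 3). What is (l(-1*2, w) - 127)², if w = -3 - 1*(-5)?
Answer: 1615441/100 ≈ 16154.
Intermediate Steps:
w = 2 (w = -3 + 5 = 2)
l(r, O) = (-1 + r)/(6*(3 + O)) (l(r, O) = ((r - 1)/(O + 3))/6 = ((-1 + r)/(3 + O))/6 = (-1 + r)/(6*(3 + O)))
(l(-1*2, w) - 127)² = ((-1 - 1*2)/(6*(3 + 2)) - 127)² = ((⅙)*(-1 - 2)/5 - 127)² = ((⅙)*(⅕)*(-3) - 127)² = (-⅒ - 127)² = (-1271/10)² = 1615441/100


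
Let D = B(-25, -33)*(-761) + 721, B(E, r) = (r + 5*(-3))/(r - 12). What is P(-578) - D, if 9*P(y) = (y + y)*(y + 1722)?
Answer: -6608237/45 ≈ -1.4685e+5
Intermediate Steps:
B(E, r) = (-15 + r)/(-12 + r) (B(E, r) = (r - 15)/(-12 + r) = (-15 + r)/(-12 + r))
P(y) = 2*y*(1722 + y)/9 (P(y) = ((y + y)*(y + 1722))/9 = ((2*y)*(1722 + y))/9 = (2*y*(1722 + y))/9 = 2*y*(1722 + y)/9)
D = -1361/15 (D = ((-15 - 33)/(-12 - 33))*(-761) + 721 = (-48/(-45))*(-761) + 721 = -1/45*(-48)*(-761) + 721 = (16/15)*(-761) + 721 = -12176/15 + 721 = -1361/15 ≈ -90.733)
P(-578) - D = (2/9)*(-578)*(1722 - 578) - 1*(-1361/15) = (2/9)*(-578)*1144 + 1361/15 = -1322464/9 + 1361/15 = -6608237/45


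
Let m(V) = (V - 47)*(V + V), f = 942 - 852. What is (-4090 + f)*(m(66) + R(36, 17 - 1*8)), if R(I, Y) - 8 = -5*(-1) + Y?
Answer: -10120000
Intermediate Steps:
R(I, Y) = 13 + Y (R(I, Y) = 8 + (-5*(-1) + Y) = 8 + (5 + Y) = 13 + Y)
f = 90
m(V) = 2*V*(-47 + V) (m(V) = (-47 + V)*(2*V) = 2*V*(-47 + V))
(-4090 + f)*(m(66) + R(36, 17 - 1*8)) = (-4090 + 90)*(2*66*(-47 + 66) + (13 + (17 - 1*8))) = -4000*(2*66*19 + (13 + (17 - 8))) = -4000*(2508 + (13 + 9)) = -4000*(2508 + 22) = -4000*2530 = -10120000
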